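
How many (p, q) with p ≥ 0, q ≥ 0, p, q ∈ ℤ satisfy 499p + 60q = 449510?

gcd(499, 60) = 1.
By Bézout, 499·(19) + 60·(-158) = 1.
One solution: (50, 7076).
General: p = 50 + 60t, q = 7076 - 499t.
p ≥ 0 ⇒ t ≥ 0; q ≥ 0 ⇒ t ≤ 14. So t ∈ [0, 14]: 15 solutions.

15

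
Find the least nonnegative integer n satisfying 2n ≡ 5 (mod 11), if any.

gcd(11, 2) = 1  (11 = 5×2 + 1, 2 = 2×1).
1 divides 5, so solutions exist.
Back-substituting, 2×(-5) + 11×(1) = 1.
So 2×(-5) ≡ 1 (mod 11); multiply by 5: n ≡ -25 (mod 11).
Smallest nonnegative: n = -25 mod 11 = 8.

8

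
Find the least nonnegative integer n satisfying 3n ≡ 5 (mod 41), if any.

gcd(41, 3) = 1.
1 divides 5, so solutions exist.
By Bézout, 3×(14) + 41×(-1) = 1.
So 3×(14) ≡ 1 (mod 41); multiply by 5: n ≡ 70 (mod 41).
Smallest nonnegative: n = 70 mod 41 = 29.

29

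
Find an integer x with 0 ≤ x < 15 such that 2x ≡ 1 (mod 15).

8

gcd(15, 2) = 1.
By Bézout, 2*(-7) + 15*(1) = 1.
So 2*-7 ≡ 1 (mod 15), and -7 mod 15 = 8.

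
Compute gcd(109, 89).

gcd(109, 89):
  109 = 1×89 + 20
  89 = 4×20 + 9
  20 = 2×9 + 2
  9 = 4×2 + 1
  2 = 2×1
so gcd(109, 89) = 1.

1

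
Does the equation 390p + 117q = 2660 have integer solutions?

no

gcd(390, 117) = 39  (390 = 3×117 + 39, 117 = 3×39).
39 does not divide 2660 (remainder 8), so no integer solutions.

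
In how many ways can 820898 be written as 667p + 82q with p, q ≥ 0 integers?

gcd(667, 82):
  667 = 8*82 + 11
  82 = 7*11 + 5
  11 = 2*5 + 1
  5 = 5*1
so gcd(667, 82) = 1.
Back-substitute for Bézout coefficients:
  1 = 11 - 2*5
  ... = 667*(15) + 82*(-122)
Scale by 820898: one solution is (12313470, -100149556). Reduce p mod 82: (22, 9832).
General: p = 22 + 82t, q = 9832 - 667t.
p ≥ 0 ⇒ t ≥ 0; q ≥ 0 ⇒ t ≤ 14. So t ∈ [0, 14]: 15 solutions.

15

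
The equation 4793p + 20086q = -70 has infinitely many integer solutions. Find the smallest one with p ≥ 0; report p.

gcd(20086, 4793):
  20086 = 4×4793 + 914
  4793 = 5×914 + 223
  914 = 4×223 + 22
  223 = 10×22 + 3
  22 = 7×3 + 1
  3 = 3×1
so gcd(20086, 4793) = 1.
1 divides -70, so solutions exist.
Back-substitute for Bézout coefficients:
  1 = 22 - 7×3
  ... = 4793×(-6395) + 20086×(1526)
Scale by -70/1 = -70: (p₀, q₀) = (447650, -106820).
General solution: p = 447650 + 20086t, q = -106820 - 4793t for integer t.
p ≥ 0: smallest is 447650 mod 20086 = 5758 (at t = -22), with q = -1374.

5758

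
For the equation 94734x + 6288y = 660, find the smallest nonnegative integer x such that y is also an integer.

gcd(94734, 6288):
  94734 = 15*6288 + 414
  6288 = 15*414 + 78
  414 = 5*78 + 24
  78 = 3*24 + 6
  24 = 4*6
so gcd(94734, 6288) = 6.
6 divides 660, so solutions exist.
Back-substitute for Bézout coefficients:
  6 = 78 - 3*24
  ... = 94734*(-243) + 6288*(3661)
Scale by 660/6 = 110: (x₀, y₀) = (-26730, 402710).
General solution: x = -26730 + 1048t, y = 402710 - 15789t for integer t.
x ≥ 0: smallest is -26730 mod 1048 = 518 (at t = 26), with y = -7804.

518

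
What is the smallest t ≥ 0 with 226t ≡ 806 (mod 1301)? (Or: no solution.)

gcd(1301, 226):
  1301 = 5·226 + 171
  226 = 1·171 + 55
  171 = 3·55 + 6
  55 = 9·6 + 1
  6 = 6·1
so gcd(1301, 226) = 1.
1 divides 806, so solutions exist.
Back-substitute for Bézout coefficients:
  1 = 55 - 9·6
  ... = 226·(213) + 1301·(-37)
So 226·(213) ≡ 1 (mod 1301); multiply by 806: t ≡ 171678 (mod 1301).
Smallest nonnegative: t = 171678 mod 1301 = 1247.

1247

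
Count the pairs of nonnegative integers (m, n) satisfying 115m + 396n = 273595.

6

gcd(396, 115) = 1.
By Bézout, 115·(31) + 396·(-9) = 1.
One solution: (313, 600).
General: m = 313 + 396t, n = 600 - 115t.
m ≥ 0 ⇒ t ≥ 0; n ≥ 0 ⇒ t ≤ 5. So t ∈ [0, 5]: 6 solutions.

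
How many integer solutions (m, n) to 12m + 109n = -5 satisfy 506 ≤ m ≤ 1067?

gcd(109, 12):
  109 = 9×12 + 1
  12 = 12×1
so gcd(109, 12) = 1.
Back-substitute for Bézout coefficients:
  1 = 109 - 9×12
  ... = 12×(-9) + 109×(1)
Scale by -5: particular solution (45, -5); reduce m mod 109: (45, -5).
General solution: m = 45 + 109t, n = -5 - 12t for integer t.
506 ≤ 45 + 109t ≤ 1067 gives t ∈ [5, 9], which is 5 values.

5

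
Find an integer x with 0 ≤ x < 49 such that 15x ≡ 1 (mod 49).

gcd(49, 15) = 1.
By Bézout, 15·(-13) + 49·(4) = 1.
So 15·-13 ≡ 1 (mod 49), and -13 mod 49 = 36.

36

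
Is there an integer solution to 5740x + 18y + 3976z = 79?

no

gcd(5740, 18):
  5740 = 318×18 + 16
  18 = 1×16 + 2
  16 = 8×2
so gcd(5740, 18) = 2.
gcd(2, 3976) = 2.
2 does not divide 79 (remainder 1), so no integer solutions.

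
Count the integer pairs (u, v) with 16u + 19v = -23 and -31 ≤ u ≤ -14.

1

gcd(19, 16) = 1  (19 = 1·16 + 3, 16 = 5·3 + 1, 3 = 3·1).
Back-substituting, 16·(6) + 19·(-5) = 1.
Scale by -23: particular solution (-138, 115); reduce u mod 19: (14, -13).
General solution: u = 14 + 19t, v = -13 - 16t for integer t.
-31 ≤ 14 + 19t ≤ -14 gives t ∈ [-2, -2], which is 1 value.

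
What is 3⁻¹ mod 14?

gcd(14, 3) = 1  (14 = 4·3 + 2, 3 = 1·2 + 1, 2 = 2·1).
Back-substituting, 3·(5) + 14·(-1) = 1.
So 3·5 ≡ 1 (mod 14), and 5 mod 14 = 5.

5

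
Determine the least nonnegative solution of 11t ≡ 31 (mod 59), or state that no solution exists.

35

gcd(59, 11) = 1.
1 divides 31, so solutions exist.
By Bézout, 11×(-16) + 59×(3) = 1.
So 11×(-16) ≡ 1 (mod 59); multiply by 31: t ≡ -496 (mod 59).
Smallest nonnegative: t = -496 mod 59 = 35.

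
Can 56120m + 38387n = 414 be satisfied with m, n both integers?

gcd(56120, 38387):
  56120 = 1×38387 + 17733
  38387 = 2×17733 + 2921
  17733 = 6×2921 + 207
  2921 = 14×207 + 23
  207 = 9×23
so gcd(56120, 38387) = 23.
23 divides 414, so integer solutions exist.

yes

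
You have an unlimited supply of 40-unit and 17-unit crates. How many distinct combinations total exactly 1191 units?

2

Need nonnegative integers with 40j + 17k = 1191.
gcd(40, 17) = 1, and 40·(3) + 17·(-7) = 1.
So (j₀, k₀) = (3573, -8337); general j = 3573 + 17t, k = -8337 - 40t.
j ≥ 0 ⇒ t ≥ -210; k ≥ 0 ⇒ t ≤ -209. That's 2 values of t.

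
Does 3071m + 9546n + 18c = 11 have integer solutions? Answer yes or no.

yes

gcd(9546, 3071) = 37  (9546 = 3×3071 + 333, 3071 = 9×333 + 74, 333 = 4×74 + 37, 74 = 2×37).
gcd(37, 18) = 1.
1 divides 11, so integer solutions exist.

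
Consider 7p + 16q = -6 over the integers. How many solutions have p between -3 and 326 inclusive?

gcd(16, 7) = 1  (16 = 2*7 + 2, 7 = 3*2 + 1, 2 = 2*1).
Back-substituting, 7*(7) + 16*(-3) = 1.
Scale by -6: particular solution (-42, 18); reduce p mod 16: (6, -3).
General solution: p = 6 + 16t, q = -3 - 7t for integer t.
-3 ≤ 6 + 16t ≤ 326 gives t ∈ [0, 20], which is 21 values.

21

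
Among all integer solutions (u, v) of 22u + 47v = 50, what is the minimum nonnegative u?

45

gcd(47, 22):
  47 = 2*22 + 3
  22 = 7*3 + 1
  3 = 3*1
so gcd(47, 22) = 1.
1 divides 50, so solutions exist.
Back-substitute for Bézout coefficients:
  1 = 22 - 7*3
  ... = 22*(15) + 47*(-7)
Scale by 50/1 = 50: (u₀, v₀) = (750, -350).
General solution: u = 750 + 47t, v = -350 - 22t for integer t.
u ≥ 0: smallest is 750 mod 47 = 45 (at t = -15), with v = -20.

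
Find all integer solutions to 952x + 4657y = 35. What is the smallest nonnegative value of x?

3664

gcd(4657, 952):
  4657 = 4·952 + 849
  952 = 1·849 + 103
  849 = 8·103 + 25
  103 = 4·25 + 3
  25 = 8·3 + 1
  3 = 3·1
so gcd(4657, 952) = 1.
1 divides 35, so solutions exist.
Back-substitute for Bézout coefficients:
  1 = 25 - 8·3
  ... = 952·(-1492) + 4657·(305)
Scale by 35/1 = 35: (x₀, y₀) = (-52220, 10675).
General solution: x = -52220 + 4657t, y = 10675 - 952t for integer t.
x ≥ 0: smallest is -52220 mod 4657 = 3664 (at t = 12), with y = -749.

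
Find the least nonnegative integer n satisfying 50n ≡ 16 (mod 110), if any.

gcd(110, 50) = 10.
10 does not divide 16, so the congruence has no solution.

no solution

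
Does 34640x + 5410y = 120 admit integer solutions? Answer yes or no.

yes

gcd(34640, 5410):
  34640 = 6·5410 + 2180
  5410 = 2·2180 + 1050
  2180 = 2·1050 + 80
  1050 = 13·80 + 10
  80 = 8·10
so gcd(34640, 5410) = 10.
10 divides 120, so integer solutions exist.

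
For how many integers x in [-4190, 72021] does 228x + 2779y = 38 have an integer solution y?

28

gcd(2779, 228) = 1.
By Bézout, 228·(646) + 2779·(-53) = 1.
Particular solution: (2316, -190).
General solution: x = 2316 + 2779t, y = -190 - 228t for integer t.
-4190 ≤ 2316 + 2779t ≤ 72021 gives t ∈ [-2, 25], which is 28 values.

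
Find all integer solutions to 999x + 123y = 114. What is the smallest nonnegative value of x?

24

gcd(999, 123) = 3.
3 divides 114, so solutions exist.
By Bézout, 999×(-8) + 123×(65) = 3.
Scale by 114/3 = 38: (x₀, y₀) = (-304, 2470).
General solution: x = -304 + 41t, y = 2470 - 333t for integer t.
x ≥ 0: smallest is -304 mod 41 = 24 (at t = 8), with y = -194.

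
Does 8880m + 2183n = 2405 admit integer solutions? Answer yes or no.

yes

gcd(8880, 2183) = 37  (8880 = 4×2183 + 148, 2183 = 14×148 + 111, 148 = 1×111 + 37, 111 = 3×37).
37 divides 2405, so integer solutions exist.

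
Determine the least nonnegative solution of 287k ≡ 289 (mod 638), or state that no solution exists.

619

gcd(638, 287):
  638 = 2×287 + 64
  287 = 4×64 + 31
  64 = 2×31 + 2
  31 = 15×2 + 1
  2 = 2×1
so gcd(638, 287) = 1.
1 divides 289, so solutions exist.
Back-substitute for Bézout coefficients:
  1 = 31 - 15×2
  ... = 287×(309) + 638×(-139)
So 287×(309) ≡ 1 (mod 638); multiply by 289: k ≡ 89301 (mod 638).
Smallest nonnegative: k = 89301 mod 638 = 619.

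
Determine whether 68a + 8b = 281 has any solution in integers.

gcd(68, 8) = 4  (68 = 8·8 + 4, 8 = 2·4).
4 does not divide 281 (remainder 1), so no integer solutions.

no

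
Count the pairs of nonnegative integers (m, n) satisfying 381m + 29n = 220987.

20

gcd(381, 29) = 1  (381 = 13·29 + 4, 29 = 7·4 + 1, 4 = 4·1).
Back-substituting, 381·(-7) + 29·(92) = 1.
Scale by 220987: one solution is (-1546909, 20330804). Reduce m mod 29: (9, 7502).
General: m = 9 + 29t, n = 7502 - 381t.
m ≥ 0 ⇒ t ≥ 0; n ≥ 0 ⇒ t ≤ 19. So t ∈ [0, 19]: 20 solutions.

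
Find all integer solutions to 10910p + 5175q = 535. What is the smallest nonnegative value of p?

gcd(10910, 5175) = 5  (10910 = 2×5175 + 560, 5175 = 9×560 + 135, 560 = 4×135 + 20, 135 = 6×20 + 15, 20 = 1×15 + 5, 15 = 3×5).
5 divides 535, so solutions exist.
Back-substituting, 10910×(268) + 5175×(-565) = 5.
Scale by 535/5 = 107: (p₀, q₀) = (28676, -60455).
General solution: p = 28676 + 1035t, q = -60455 - 2182t for integer t.
p ≥ 0: smallest is 28676 mod 1035 = 731 (at t = -27), with q = -1541.

731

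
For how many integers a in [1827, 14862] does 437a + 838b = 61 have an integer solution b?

15

gcd(838, 437) = 1.
By Bézout, 437·(163) + 838·(-85) = 1.
Particular solution: (725, -378).
General solution: a = 725 + 838t, b = -378 - 437t for integer t.
1827 ≤ 725 + 838t ≤ 14862 gives t ∈ [2, 16], which is 15 values.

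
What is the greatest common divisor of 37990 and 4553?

29

gcd(37990, 4553) = 29  (37990 = 8·4553 + 1566, 4553 = 2·1566 + 1421, 1566 = 1·1421 + 145, 1421 = 9·145 + 116, 145 = 1·116 + 29, 116 = 4·29).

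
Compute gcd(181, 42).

1

gcd(181, 42) = 1  (181 = 4·42 + 13, 42 = 3·13 + 3, 13 = 4·3 + 1, 3 = 3·1).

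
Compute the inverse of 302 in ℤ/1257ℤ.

1103

gcd(1257, 302) = 1  (1257 = 4·302 + 49, 302 = 6·49 + 8, 49 = 6·8 + 1, 8 = 8·1).
Back-substituting, 302·(-154) + 1257·(37) = 1.
So 302·-154 ≡ 1 (mod 1257), and -154 mod 1257 = 1103.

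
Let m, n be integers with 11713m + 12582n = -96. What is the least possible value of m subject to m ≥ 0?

4836

gcd(12582, 11713):
  12582 = 1*11713 + 869
  11713 = 13*869 + 416
  869 = 2*416 + 37
  416 = 11*37 + 9
  37 = 4*9 + 1
  9 = 9*1
so gcd(12582, 11713) = 1.
1 divides -96, so solutions exist.
Back-substitute for Bézout coefficients:
  1 = 37 - 4*9
  ... = 11713*(-1361) + 12582*(1267)
Scale by -96/1 = -96: (m₀, n₀) = (130656, -121632).
General solution: m = 130656 + 12582t, n = -121632 - 11713t for integer t.
m ≥ 0: smallest is 130656 mod 12582 = 4836 (at t = -10), with n = -4502.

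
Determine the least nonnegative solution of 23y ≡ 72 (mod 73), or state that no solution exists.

gcd(73, 23):
  73 = 3×23 + 4
  23 = 5×4 + 3
  4 = 1×3 + 1
  3 = 3×1
so gcd(73, 23) = 1.
1 divides 72, so solutions exist.
Back-substitute for Bézout coefficients:
  1 = 4 - 1×3
  ... = 23×(-19) + 73×(6)
So 23×(-19) ≡ 1 (mod 73); multiply by 72: y ≡ -1368 (mod 73).
Smallest nonnegative: y = -1368 mod 73 = 19.

19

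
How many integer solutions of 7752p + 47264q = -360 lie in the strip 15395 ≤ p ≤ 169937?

26

gcd(47264, 7752) = 8.
By Bézout, 7752*(817) + 47264*(-134) = 8.
Particular solution: (4591, -753).
General solution: p = 4591 + 5908t, q = -753 - 969t for integer t.
15395 ≤ 4591 + 5908t ≤ 169937 gives t ∈ [2, 27], which is 26 values.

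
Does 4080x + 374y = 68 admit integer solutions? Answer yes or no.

yes

gcd(4080, 374):
  4080 = 10*374 + 340
  374 = 1*340 + 34
  340 = 10*34
so gcd(4080, 374) = 34.
34 divides 68, so integer solutions exist.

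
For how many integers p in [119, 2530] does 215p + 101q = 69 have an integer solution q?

gcd(215, 101) = 1  (215 = 2*101 + 13, 101 = 7*13 + 10, 13 = 1*10 + 3, 10 = 3*3 + 1, 3 = 3*1).
Back-substituting, 215*(-31) + 101*(66) = 1.
Scale by 69: particular solution (-2139, 4554); reduce p mod 101: (83, -176).
General solution: p = 83 + 101t, q = -176 - 215t for integer t.
119 ≤ 83 + 101t ≤ 2530 gives t ∈ [1, 24], which is 24 values.

24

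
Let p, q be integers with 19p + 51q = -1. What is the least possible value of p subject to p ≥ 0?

8

gcd(51, 19):
  51 = 2·19 + 13
  19 = 1·13 + 6
  13 = 2·6 + 1
  6 = 6·1
so gcd(51, 19) = 1.
1 divides -1, so solutions exist.
Back-substitute for Bézout coefficients:
  1 = 13 - 2·6
  ... = 19·(-8) + 51·(3)
Scale by -1/1 = -1: (p₀, q₀) = (8, -3).
General solution: p = 8 + 51t, q = -3 - 19t for integer t.
p ≥ 0: smallest is 8 mod 51 = 8 (at t = 0), with q = -3.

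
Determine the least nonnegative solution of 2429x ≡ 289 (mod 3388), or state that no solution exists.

gcd(3388, 2429) = 7.
7 does not divide 289, so the congruence has no solution.

no solution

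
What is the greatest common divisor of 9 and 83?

1

gcd(83, 9):
  83 = 9×9 + 2
  9 = 4×2 + 1
  2 = 2×1
so gcd(83, 9) = 1.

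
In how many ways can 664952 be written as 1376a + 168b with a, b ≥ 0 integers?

23

gcd(1376, 168):
  1376 = 8·168 + 32
  168 = 5·32 + 8
  32 = 4·8
so gcd(1376, 168) = 8.
Back-substitute for Bézout coefficients:
  8 = 168 - 5·32
  ... = 1376·(-5) + 168·(41)
Scale by 83119: one solution is (-415595, 3407879). Reduce a mod 21: (16, 3827).
General: a = 16 + 21t, b = 3827 - 172t.
a ≥ 0 ⇒ t ≥ 0; b ≥ 0 ⇒ t ≤ 22. So t ∈ [0, 22]: 23 solutions.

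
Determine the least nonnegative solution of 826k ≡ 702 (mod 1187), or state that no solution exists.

317

gcd(1187, 826) = 1.
1 divides 702, so solutions exist.
By Bézout, 826·(-194) + 1187·(135) = 1.
So 826·(-194) ≡ 1 (mod 1187); multiply by 702: k ≡ -136188 (mod 1187).
Smallest nonnegative: k = -136188 mod 1187 = 317.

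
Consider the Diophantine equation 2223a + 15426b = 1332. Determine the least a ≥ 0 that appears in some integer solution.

gcd(15426, 2223):
  15426 = 6·2223 + 2088
  2223 = 1·2088 + 135
  2088 = 15·135 + 63
  135 = 2·63 + 9
  63 = 7·9
so gcd(15426, 2223) = 9.
9 divides 1332, so solutions exist.
Back-substitute for Bézout coefficients:
  9 = 135 - 2·63
  ... = 2223·(229) + 15426·(-33)
Scale by 1332/9 = 148: (a₀, b₀) = (33892, -4884).
General solution: a = 33892 + 1714t, b = -4884 - 247t for integer t.
a ≥ 0: smallest is 33892 mod 1714 = 1326 (at t = -19), with b = -191.

1326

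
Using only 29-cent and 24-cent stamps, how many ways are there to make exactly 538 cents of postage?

1

Need nonnegative integers with 29j + 24k = 538.
gcd(29, 24) = 1, and 29·(5) + 24·(-6) = 1.
So (j₀, k₀) = (2690, -3228); general j = 2690 + 24t, k = -3228 - 29t.
j ≥ 0 ⇒ t ≥ -112; k ≥ 0 ⇒ t ≤ -112. That's 1 value of t.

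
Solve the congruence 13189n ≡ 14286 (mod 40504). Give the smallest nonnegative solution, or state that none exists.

10934

gcd(40504, 13189) = 1.
1 divides 14286, so solutions exist.
By Bézout, 13189·(2853) + 40504·(-929) = 1.
So 13189·(2853) ≡ 1 (mod 40504); multiply by 14286: n ≡ 40757958 (mod 40504).
Smallest nonnegative: n = 40757958 mod 40504 = 10934.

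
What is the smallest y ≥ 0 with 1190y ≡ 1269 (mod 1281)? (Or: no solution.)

no solution

gcd(1281, 1190) = 7.
7 does not divide 1269, so the congruence has no solution.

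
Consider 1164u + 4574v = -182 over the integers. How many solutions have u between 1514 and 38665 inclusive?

17

gcd(4574, 1164):
  4574 = 3*1164 + 1082
  1164 = 1*1082 + 82
  1082 = 13*82 + 16
  82 = 5*16 + 2
  16 = 8*2
so gcd(4574, 1164) = 2.
Back-substitute for Bézout coefficients:
  2 = 82 - 5*16
  ... = 1164*(279) + 4574*(-71)
Scale by -91: particular solution (-25389, 6461); reduce u mod 2287: (2055, -523).
General solution: u = 2055 + 2287t, v = -523 - 582t for integer t.
1514 ≤ 2055 + 2287t ≤ 38665 gives t ∈ [0, 16], which is 17 values.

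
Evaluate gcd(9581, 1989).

gcd(9581, 1989):
  9581 = 4*1989 + 1625
  1989 = 1*1625 + 364
  1625 = 4*364 + 169
  364 = 2*169 + 26
  169 = 6*26 + 13
  26 = 2*13
so gcd(9581, 1989) = 13.

13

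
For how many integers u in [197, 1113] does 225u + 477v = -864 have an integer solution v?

gcd(477, 225) = 9.
By Bézout, 225·(17) + 477·(-8) = 9.
Particular solution: (11, -7).
General solution: u = 11 + 53t, v = -7 - 25t for integer t.
197 ≤ 11 + 53t ≤ 1113 gives t ∈ [4, 20], which is 17 values.

17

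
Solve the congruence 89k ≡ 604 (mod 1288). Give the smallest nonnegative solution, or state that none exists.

gcd(1288, 89):
  1288 = 14×89 + 42
  89 = 2×42 + 5
  42 = 8×5 + 2
  5 = 2×2 + 1
  2 = 2×1
so gcd(1288, 89) = 1.
1 divides 604, so solutions exist.
Back-substitute for Bézout coefficients:
  1 = 5 - 2×2
  ... = 89×(521) + 1288×(-36)
So 89×(521) ≡ 1 (mod 1288); multiply by 604: k ≡ 314684 (mod 1288).
Smallest nonnegative: k = 314684 mod 1288 = 412.

412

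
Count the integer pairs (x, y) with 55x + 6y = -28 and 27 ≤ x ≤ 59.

gcd(55, 6):
  55 = 9×6 + 1
  6 = 6×1
so gcd(55, 6) = 1.
Back-substitute for Bézout coefficients:
  1 = 55 - 9×6
  ... = 55×(1) + 6×(-9)
Scale by -28: particular solution (-28, 252); reduce x mod 6: (2, -23).
General solution: x = 2 + 6t, y = -23 - 55t for integer t.
27 ≤ 2 + 6t ≤ 59 gives t ∈ [5, 9], which is 5 values.

5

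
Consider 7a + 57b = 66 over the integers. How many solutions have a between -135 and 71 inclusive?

4

gcd(57, 7):
  57 = 8×7 + 1
  7 = 7×1
so gcd(57, 7) = 1.
Back-substitute for Bézout coefficients:
  1 = 57 - 8×7
  ... = 7×(-8) + 57×(1)
Scale by 66: particular solution (-528, 66); reduce a mod 57: (42, -4).
General solution: a = 42 + 57t, b = -4 - 7t for integer t.
-135 ≤ 42 + 57t ≤ 71 gives t ∈ [-3, 0], which is 4 values.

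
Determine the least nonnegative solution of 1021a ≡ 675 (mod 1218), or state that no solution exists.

gcd(1218, 1021):
  1218 = 1*1021 + 197
  1021 = 5*197 + 36
  197 = 5*36 + 17
  36 = 2*17 + 2
  17 = 8*2 + 1
  2 = 2*1
so gcd(1218, 1021) = 1.
1 divides 675, so solutions exist.
Back-substitute for Bézout coefficients:
  1 = 17 - 8*2
  ... = 1021*(-575) + 1218*(482)
So 1021*(-575) ≡ 1 (mod 1218); multiply by 675: a ≡ -388125 (mod 1218).
Smallest nonnegative: a = -388125 mod 1218 = 417.

417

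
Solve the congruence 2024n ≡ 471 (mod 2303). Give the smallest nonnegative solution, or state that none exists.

gcd(2303, 2024) = 1.
1 divides 471, so solutions exist.
By Bézout, 2024×(-454) + 2303×(399) = 1.
So 2024×(-454) ≡ 1 (mod 2303); multiply by 471: n ≡ -213834 (mod 2303).
Smallest nonnegative: n = -213834 mod 2303 = 345.

345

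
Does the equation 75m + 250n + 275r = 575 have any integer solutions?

gcd(250, 75) = 25  (250 = 3*75 + 25, 75 = 3*25).
gcd(25, 275) = 25.
25 divides 575, so integer solutions exist.

yes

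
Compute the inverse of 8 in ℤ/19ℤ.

gcd(19, 8) = 1  (19 = 2*8 + 3, 8 = 2*3 + 2, 3 = 1*2 + 1, 2 = 2*1).
Back-substituting, 8*(-7) + 19*(3) = 1.
So 8*-7 ≡ 1 (mod 19), and -7 mod 19 = 12.

12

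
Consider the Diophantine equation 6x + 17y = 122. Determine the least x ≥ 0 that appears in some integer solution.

gcd(17, 6):
  17 = 2×6 + 5
  6 = 1×5 + 1
  5 = 5×1
so gcd(17, 6) = 1.
1 divides 122, so solutions exist.
Back-substitute for Bézout coefficients:
  1 = 6 - 1×5
  ... = 6×(3) + 17×(-1)
Scale by 122/1 = 122: (x₀, y₀) = (366, -122).
General solution: x = 366 + 17t, y = -122 - 6t for integer t.
x ≥ 0: smallest is 366 mod 17 = 9 (at t = -21), with y = 4.

9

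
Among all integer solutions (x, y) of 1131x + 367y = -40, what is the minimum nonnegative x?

gcd(1131, 367):
  1131 = 3×367 + 30
  367 = 12×30 + 7
  30 = 4×7 + 2
  7 = 3×2 + 1
  2 = 2×1
so gcd(1131, 367) = 1.
1 divides -40, so solutions exist.
Back-substitute for Bézout coefficients:
  1 = 7 - 3×2
  ... = 1131×(-159) + 367×(490)
Scale by -40/1 = -40: (x₀, y₀) = (6360, -19600).
General solution: x = 6360 + 367t, y = -19600 - 1131t for integer t.
x ≥ 0: smallest is 6360 mod 367 = 121 (at t = -17), with y = -373.

121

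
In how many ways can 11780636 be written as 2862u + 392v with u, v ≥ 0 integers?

21

gcd(2862, 392) = 2  (2862 = 7*392 + 118, 392 = 3*118 + 38, 118 = 3*38 + 4, 38 = 9*4 + 2, 4 = 2*2).
Back-substituting, 2862*(-93) + 392*(679) = 2.
Scale by 5890318: one solution is (-547799574, 3999525922). Reduce u mod 196: (42, 29746).
General: u = 42 + 196t, v = 29746 - 1431t.
u ≥ 0 ⇒ t ≥ 0; v ≥ 0 ⇒ t ≤ 20. So t ∈ [0, 20]: 21 solutions.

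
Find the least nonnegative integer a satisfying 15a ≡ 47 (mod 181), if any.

gcd(181, 15) = 1  (181 = 12*15 + 1, 15 = 15*1).
1 divides 47, so solutions exist.
Back-substituting, 15*(-12) + 181*(1) = 1.
So 15*(-12) ≡ 1 (mod 181); multiply by 47: a ≡ -564 (mod 181).
Smallest nonnegative: a = -564 mod 181 = 160.

160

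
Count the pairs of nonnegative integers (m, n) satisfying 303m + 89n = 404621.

15

gcd(303, 89) = 1  (303 = 3·89 + 36, 89 = 2·36 + 17, 36 = 2·17 + 2, 17 = 8·2 + 1, 2 = 2·1).
Back-substituting, 303·(-42) + 89·(143) = 1.
Scale by 404621: one solution is (-16994082, 57860803). Reduce m mod 89: (23, 4468).
General: m = 23 + 89t, n = 4468 - 303t.
m ≥ 0 ⇒ t ≥ 0; n ≥ 0 ⇒ t ≤ 14. So t ∈ [0, 14]: 15 solutions.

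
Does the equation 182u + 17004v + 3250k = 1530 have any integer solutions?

gcd(17004, 182) = 26  (17004 = 93×182 + 78, 182 = 2×78 + 26, 78 = 3×26).
gcd(26, 3250) = 26.
26 does not divide 1530 (remainder 22), so no integer solutions.

no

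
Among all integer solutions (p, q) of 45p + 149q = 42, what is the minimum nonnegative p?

140

gcd(149, 45) = 1.
1 divides 42, so solutions exist.
By Bézout, 45×(53) + 149×(-16) = 1.
Scale by 42/1 = 42: (p₀, q₀) = (2226, -672).
General solution: p = 2226 + 149t, q = -672 - 45t for integer t.
p ≥ 0: smallest is 2226 mod 149 = 140 (at t = -14), with q = -42.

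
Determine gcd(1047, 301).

1

gcd(1047, 301):
  1047 = 3×301 + 144
  301 = 2×144 + 13
  144 = 11×13 + 1
  13 = 13×1
so gcd(1047, 301) = 1.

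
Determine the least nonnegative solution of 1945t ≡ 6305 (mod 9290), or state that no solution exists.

1183

gcd(9290, 1945) = 5  (9290 = 4×1945 + 1510, 1945 = 1×1510 + 435, 1510 = 3×435 + 205, 435 = 2×205 + 25, 205 = 8×25 + 5, 25 = 5×5).
5 divides 6305, so solutions exist.
Back-substituting, 1945×(-363) + 9290×(76) = 5.
So 1945×(-363) ≡ 5 (mod 9290); multiply by 1261: t ≡ -457743 (mod 1858).
Smallest nonnegative: t = -457743 mod 1858 = 1183.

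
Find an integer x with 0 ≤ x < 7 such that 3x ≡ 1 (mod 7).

5

gcd(7, 3) = 1  (7 = 2*3 + 1, 3 = 3*1).
Back-substituting, 3*(-2) + 7*(1) = 1.
So 3*-2 ≡ 1 (mod 7), and -2 mod 7 = 5.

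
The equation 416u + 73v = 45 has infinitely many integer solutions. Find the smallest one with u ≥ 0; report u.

61

gcd(416, 73) = 1  (416 = 5×73 + 51, 73 = 1×51 + 22, 51 = 2×22 + 7, 22 = 3×7 + 1, 7 = 7×1).
1 divides 45, so solutions exist.
Back-substituting, 416×(-10) + 73×(57) = 1.
Scale by 45/1 = 45: (u₀, v₀) = (-450, 2565).
General solution: u = -450 + 73t, v = 2565 - 416t for integer t.
u ≥ 0: smallest is -450 mod 73 = 61 (at t = 7), with v = -347.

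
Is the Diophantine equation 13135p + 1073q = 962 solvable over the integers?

gcd(13135, 1073) = 37  (13135 = 12×1073 + 259, 1073 = 4×259 + 37, 259 = 7×37).
37 divides 962, so integer solutions exist.

yes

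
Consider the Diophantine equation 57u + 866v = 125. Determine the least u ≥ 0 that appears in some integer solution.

853

gcd(866, 57) = 1  (866 = 15*57 + 11, 57 = 5*11 + 2, 11 = 5*2 + 1, 2 = 2*1).
1 divides 125, so solutions exist.
Back-substituting, 57*(-395) + 866*(26) = 1.
Scale by 125/1 = 125: (u₀, v₀) = (-49375, 3250).
General solution: u = -49375 + 866t, v = 3250 - 57t for integer t.
u ≥ 0: smallest is -49375 mod 866 = 853 (at t = 58), with v = -56.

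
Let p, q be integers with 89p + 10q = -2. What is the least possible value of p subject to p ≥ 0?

2

gcd(89, 10):
  89 = 8×10 + 9
  10 = 1×9 + 1
  9 = 9×1
so gcd(89, 10) = 1.
1 divides -2, so solutions exist.
Back-substitute for Bézout coefficients:
  1 = 10 - 1×9
  ... = 89×(-1) + 10×(9)
Scale by -2/1 = -2: (p₀, q₀) = (2, -18).
General solution: p = 2 + 10t, q = -18 - 89t for integer t.
p ≥ 0: smallest is 2 mod 10 = 2 (at t = 0), with q = -18.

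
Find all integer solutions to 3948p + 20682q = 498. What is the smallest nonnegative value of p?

gcd(20682, 3948):
  20682 = 5·3948 + 942
  3948 = 4·942 + 180
  942 = 5·180 + 42
  180 = 4·42 + 12
  42 = 3·12 + 6
  12 = 2·6
so gcd(20682, 3948) = 6.
6 divides 498, so solutions exist.
Back-substitute for Bézout coefficients:
  6 = 42 - 3·12
  ... = 3948·(-1493) + 20682·(285)
Scale by 498/6 = 83: (p₀, q₀) = (-123919, 23655).
General solution: p = -123919 + 3447t, q = 23655 - 658t for integer t.
p ≥ 0: smallest is -123919 mod 3447 = 173 (at t = 36), with q = -33.

173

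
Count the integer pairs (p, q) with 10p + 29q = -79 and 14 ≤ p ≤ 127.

gcd(29, 10):
  29 = 2×10 + 9
  10 = 1×9 + 1
  9 = 9×1
so gcd(29, 10) = 1.
Back-substitute for Bézout coefficients:
  1 = 10 - 1×9
  ... = 10×(3) + 29×(-1)
Scale by -79: particular solution (-237, 79); reduce p mod 29: (24, -11).
General solution: p = 24 + 29t, q = -11 - 10t for integer t.
14 ≤ 24 + 29t ≤ 127 gives t ∈ [0, 3], which is 4 values.

4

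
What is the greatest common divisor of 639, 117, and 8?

gcd(639, 117) = 9.
gcd(9, 8) = 1.

1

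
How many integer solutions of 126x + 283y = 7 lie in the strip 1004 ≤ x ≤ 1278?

1

gcd(283, 126) = 1  (283 = 2*126 + 31, 126 = 4*31 + 2, 31 = 15*2 + 1, 2 = 2*1).
Back-substituting, 126*(-137) + 283*(61) = 1.
Scale by 7: particular solution (-959, 427); reduce x mod 283: (173, -77).
General solution: x = 173 + 283t, y = -77 - 126t for integer t.
1004 ≤ 173 + 283t ≤ 1278 gives t ∈ [3, 3], which is 1 value.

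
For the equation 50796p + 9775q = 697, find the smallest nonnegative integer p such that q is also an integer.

gcd(50796, 9775):
  50796 = 5·9775 + 1921
  9775 = 5·1921 + 170
  1921 = 11·170 + 51
  170 = 3·51 + 17
  51 = 3·17
so gcd(50796, 9775) = 17.
17 divides 697, so solutions exist.
Back-substitute for Bézout coefficients:
  17 = 170 - 3·51
  ... = 50796·(-173) + 9775·(899)
Scale by 697/17 = 41: (p₀, q₀) = (-7093, 36859).
General solution: p = -7093 + 575t, q = 36859 - 2988t for integer t.
p ≥ 0: smallest is -7093 mod 575 = 382 (at t = 13), with q = -1985.

382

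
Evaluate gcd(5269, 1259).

gcd(5269, 1259):
  5269 = 4*1259 + 233
  1259 = 5*233 + 94
  233 = 2*94 + 45
  94 = 2*45 + 4
  45 = 11*4 + 1
  4 = 4*1
so gcd(5269, 1259) = 1.

1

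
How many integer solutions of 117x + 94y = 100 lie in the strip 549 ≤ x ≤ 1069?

gcd(117, 94) = 1.
By Bézout, 117×(45) + 94×(-56) = 1.
Particular solution: (82, -101).
General solution: x = 82 + 94t, y = -101 - 117t for integer t.
549 ≤ 82 + 94t ≤ 1069 gives t ∈ [5, 10], which is 6 values.

6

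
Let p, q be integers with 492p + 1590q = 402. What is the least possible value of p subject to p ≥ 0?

gcd(1590, 492):
  1590 = 3*492 + 114
  492 = 4*114 + 36
  114 = 3*36 + 6
  36 = 6*6
so gcd(1590, 492) = 6.
6 divides 402, so solutions exist.
Back-substitute for Bézout coefficients:
  6 = 114 - 3*36
  ... = 492*(-42) + 1590*(13)
Scale by 402/6 = 67: (p₀, q₀) = (-2814, 871).
General solution: p = -2814 + 265t, q = 871 - 82t for integer t.
p ≥ 0: smallest is -2814 mod 265 = 101 (at t = 11), with q = -31.

101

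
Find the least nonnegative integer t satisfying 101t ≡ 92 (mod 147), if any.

gcd(147, 101) = 1.
1 divides 92, so solutions exist.
By Bézout, 101×(-16) + 147×(11) = 1.
So 101×(-16) ≡ 1 (mod 147); multiply by 92: t ≡ -1472 (mod 147).
Smallest nonnegative: t = -1472 mod 147 = 145.

145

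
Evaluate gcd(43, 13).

1

gcd(43, 13) = 1  (43 = 3*13 + 4, 13 = 3*4 + 1, 4 = 4*1).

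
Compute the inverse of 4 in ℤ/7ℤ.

2

gcd(7, 4):
  7 = 1*4 + 3
  4 = 1*3 + 1
  3 = 3*1
so gcd(7, 4) = 1.
Back-substitute for Bézout coefficients:
  1 = 4 - 1*3
  ... = 4*(2) + 7*(-1)
So 4*2 ≡ 1 (mod 7), and 2 mod 7 = 2.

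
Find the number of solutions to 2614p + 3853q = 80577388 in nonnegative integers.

8

gcd(3853, 2614):
  3853 = 1×2614 + 1239
  2614 = 2×1239 + 136
  1239 = 9×136 + 15
  136 = 9×15 + 1
  15 = 15×1
so gcd(3853, 2614) = 1.
Back-substitute for Bézout coefficients:
  1 = 136 - 9×15
  ... = 2614×(255) + 3853×(-173)
Scale by 80577388: one solution is (20547233940, -13939888124). Reduce p mod 3853: (1776, 19708).
General: p = 1776 + 3853t, q = 19708 - 2614t.
p ≥ 0 ⇒ t ≥ 0; q ≥ 0 ⇒ t ≤ 7. So t ∈ [0, 7]: 8 solutions.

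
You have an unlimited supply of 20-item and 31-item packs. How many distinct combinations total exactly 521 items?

1

Need nonnegative integers with 20j + 31k = 521.
gcd(20, 31) = 1, and 20·(14) + 31·(-9) = 1.
So (j₀, k₀) = (7294, -4689); general j = 7294 + 31t, k = -4689 - 20t.
j ≥ 0 ⇒ t ≥ -235; k ≥ 0 ⇒ t ≤ -235. That's 1 value of t.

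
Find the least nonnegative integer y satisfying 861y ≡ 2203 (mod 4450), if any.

323

gcd(4450, 861) = 1  (4450 = 5×861 + 145, 861 = 5×145 + 136, 145 = 1×136 + 9, 136 = 15×9 + 1, 9 = 9×1).
1 divides 2203, so solutions exist.
Back-substituting, 861×(491) + 4450×(-95) = 1.
So 861×(491) ≡ 1 (mod 4450); multiply by 2203: y ≡ 1081673 (mod 4450).
Smallest nonnegative: y = 1081673 mod 4450 = 323.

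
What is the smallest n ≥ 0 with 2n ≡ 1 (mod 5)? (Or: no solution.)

3

gcd(5, 2) = 1.
1 divides 1, so solutions exist.
By Bézout, 2×(-2) + 5×(1) = 1.
So 2×(-2) ≡ 1 (mod 5); multiply by 1: n ≡ -2 (mod 5).
Smallest nonnegative: n = -2 mod 5 = 3.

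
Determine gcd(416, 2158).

gcd(2158, 416):
  2158 = 5*416 + 78
  416 = 5*78 + 26
  78 = 3*26
so gcd(2158, 416) = 26.

26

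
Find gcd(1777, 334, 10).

gcd(1777, 334) = 1  (1777 = 5×334 + 107, 334 = 3×107 + 13, 107 = 8×13 + 3, 13 = 4×3 + 1, 3 = 3×1).
gcd(1, 10) = 1.

1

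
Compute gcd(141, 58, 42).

1

gcd(141, 58):
  141 = 2*58 + 25
  58 = 2*25 + 8
  25 = 3*8 + 1
  8 = 8*1
so gcd(141, 58) = 1.
gcd(1, 42) = 1.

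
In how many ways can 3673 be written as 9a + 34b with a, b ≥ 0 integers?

gcd(34, 9):
  34 = 3·9 + 7
  9 = 1·7 + 2
  7 = 3·2 + 1
  2 = 2·1
so gcd(34, 9) = 1.
Back-substitute for Bézout coefficients:
  1 = 7 - 3·2
  ... = 9·(-15) + 34·(4)
Scale by 3673: one solution is (-55095, 14692). Reduce a mod 34: (19, 103).
General: a = 19 + 34t, b = 103 - 9t.
a ≥ 0 ⇒ t ≥ 0; b ≥ 0 ⇒ t ≤ 11. So t ∈ [0, 11]: 12 solutions.

12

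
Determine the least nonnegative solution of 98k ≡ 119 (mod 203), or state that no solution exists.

24

gcd(203, 98) = 7  (203 = 2×98 + 7, 98 = 14×7).
7 divides 119, so solutions exist.
Back-substituting, 98×(-2) + 203×(1) = 7.
So 98×(-2) ≡ 7 (mod 203); multiply by 17: k ≡ -34 (mod 29).
Smallest nonnegative: k = -34 mod 29 = 24.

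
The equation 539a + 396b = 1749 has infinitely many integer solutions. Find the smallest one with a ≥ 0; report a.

gcd(539, 396) = 11  (539 = 1·396 + 143, 396 = 2·143 + 110, 143 = 1·110 + 33, 110 = 3·33 + 11, 33 = 3·11).
11 divides 1749, so solutions exist.
Back-substituting, 539·(-11) + 396·(15) = 11.
Scale by 1749/11 = 159: (a₀, b₀) = (-1749, 2385).
General solution: a = -1749 + 36t, b = 2385 - 49t for integer t.
a ≥ 0: smallest is -1749 mod 36 = 15 (at t = 49), with b = -16.

15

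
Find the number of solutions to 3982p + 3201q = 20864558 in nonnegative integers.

gcd(3982, 3201):
  3982 = 1*3201 + 781
  3201 = 4*781 + 77
  781 = 10*77 + 11
  77 = 7*11
so gcd(3982, 3201) = 11.
Back-substitute for Bézout coefficients:
  11 = 781 - 10*77
  ... = 3982*(41) + 3201*(-51)
Scale by 1896778: one solution is (77767898, -96735678). Reduce p mod 291: (185, 6288).
General: p = 185 + 291t, q = 6288 - 362t.
p ≥ 0 ⇒ t ≥ 0; q ≥ 0 ⇒ t ≤ 17. So t ∈ [0, 17]: 18 solutions.

18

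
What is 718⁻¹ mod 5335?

gcd(5335, 718):
  5335 = 7×718 + 309
  718 = 2×309 + 100
  309 = 3×100 + 9
  100 = 11×9 + 1
  9 = 9×1
so gcd(5335, 718) = 1.
Back-substitute for Bézout coefficients:
  1 = 100 - 11×9
  ... = 718×(587) + 5335×(-79)
So 718×587 ≡ 1 (mod 5335), and 587 mod 5335 = 587.

587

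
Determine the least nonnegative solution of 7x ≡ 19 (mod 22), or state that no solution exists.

9

gcd(22, 7) = 1  (22 = 3×7 + 1, 7 = 7×1).
1 divides 19, so solutions exist.
Back-substituting, 7×(-3) + 22×(1) = 1.
So 7×(-3) ≡ 1 (mod 22); multiply by 19: x ≡ -57 (mod 22).
Smallest nonnegative: x = -57 mod 22 = 9.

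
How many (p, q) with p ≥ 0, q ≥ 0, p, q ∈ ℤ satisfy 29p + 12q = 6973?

20

gcd(29, 12) = 1.
By Bézout, 29*(5) + 12*(-12) = 1.
One solution: (5, 569).
General: p = 5 + 12t, q = 569 - 29t.
p ≥ 0 ⇒ t ≥ 0; q ≥ 0 ⇒ t ≤ 19. So t ∈ [0, 19]: 20 solutions.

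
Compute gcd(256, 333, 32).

1

gcd(333, 256) = 1  (333 = 1×256 + 77, 256 = 3×77 + 25, 77 = 3×25 + 2, 25 = 12×2 + 1, 2 = 2×1).
gcd(1, 32) = 1.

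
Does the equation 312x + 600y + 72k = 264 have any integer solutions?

gcd(600, 312):
  600 = 1×312 + 288
  312 = 1×288 + 24
  288 = 12×24
so gcd(600, 312) = 24.
gcd(24, 72) = 24.
24 divides 264, so integer solutions exist.

yes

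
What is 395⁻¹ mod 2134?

gcd(2134, 395) = 1.
By Bézout, 395·(-859) + 2134·(159) = 1.
So 395·-859 ≡ 1 (mod 2134), and -859 mod 2134 = 1275.

1275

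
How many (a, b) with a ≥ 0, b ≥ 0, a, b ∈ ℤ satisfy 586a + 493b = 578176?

2

gcd(586, 493):
  586 = 1·493 + 93
  493 = 5·93 + 28
  93 = 3·28 + 9
  28 = 3·9 + 1
  9 = 9·1
so gcd(586, 493) = 1.
Back-substitute for Bézout coefficients:
  1 = 28 - 3·9
  ... = 586·(-53) + 493·(63)
Scale by 578176: one solution is (-30643328, 36425088). Reduce a mod 493: (73, 1086).
General: a = 73 + 493t, b = 1086 - 586t.
a ≥ 0 ⇒ t ≥ 0; b ≥ 0 ⇒ t ≤ 1. So t ∈ [0, 1]: 2 solutions.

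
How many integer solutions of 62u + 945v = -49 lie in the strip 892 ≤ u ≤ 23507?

gcd(945, 62) = 1.
By Bézout, 62*(-442) + 945*(29) = 1.
Particular solution: (868, -57).
General solution: u = 868 + 945t, v = -57 - 62t for integer t.
892 ≤ 868 + 945t ≤ 23507 gives t ∈ [1, 23], which is 23 values.

23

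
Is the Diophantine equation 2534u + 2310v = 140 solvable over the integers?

yes

gcd(2534, 2310) = 14.
14 divides 140, so integer solutions exist.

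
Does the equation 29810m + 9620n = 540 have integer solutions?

yes

gcd(29810, 9620) = 10  (29810 = 3*9620 + 950, 9620 = 10*950 + 120, 950 = 7*120 + 110, 120 = 1*110 + 10, 110 = 11*10).
10 divides 540, so integer solutions exist.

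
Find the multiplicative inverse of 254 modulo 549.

482

gcd(549, 254):
  549 = 2·254 + 41
  254 = 6·41 + 8
  41 = 5·8 + 1
  8 = 8·1
so gcd(549, 254) = 1.
Back-substitute for Bézout coefficients:
  1 = 41 - 5·8
  ... = 254·(-67) + 549·(31)
So 254·-67 ≡ 1 (mod 549), and -67 mod 549 = 482.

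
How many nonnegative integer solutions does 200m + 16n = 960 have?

3

gcd(200, 16) = 8.
By Bézout, 200·(1) + 16·(-12) = 8.
One solution: (0, 60).
General: m = 0 + 2t, n = 60 - 25t.
m ≥ 0 ⇒ t ≥ 0; n ≥ 0 ⇒ t ≤ 2. So t ∈ [0, 2]: 3 solutions.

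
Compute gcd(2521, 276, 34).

1

gcd(2521, 276):
  2521 = 9×276 + 37
  276 = 7×37 + 17
  37 = 2×17 + 3
  17 = 5×3 + 2
  3 = 1×2 + 1
  2 = 2×1
so gcd(2521, 276) = 1.
gcd(1, 34) = 1.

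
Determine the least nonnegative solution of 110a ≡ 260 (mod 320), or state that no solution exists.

gcd(320, 110):
  320 = 2×110 + 100
  110 = 1×100 + 10
  100 = 10×10
so gcd(320, 110) = 10.
10 divides 260, so solutions exist.
Back-substitute for Bézout coefficients:
  10 = 110 - 1×100
  ... = 110×(3) + 320×(-1)
So 110×(3) ≡ 10 (mod 320); multiply by 26: a ≡ 78 (mod 32).
Smallest nonnegative: a = 78 mod 32 = 14.

14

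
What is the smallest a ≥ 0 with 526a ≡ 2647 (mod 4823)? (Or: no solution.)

491

gcd(4823, 526) = 1  (4823 = 9·526 + 89, 526 = 5·89 + 81, 89 = 1·81 + 8, 81 = 10·8 + 1, 8 = 8·1).
1 divides 2647, so solutions exist.
Back-substituting, 526·(596) + 4823·(-65) = 1.
So 526·(596) ≡ 1 (mod 4823); multiply by 2647: a ≡ 1577612 (mod 4823).
Smallest nonnegative: a = 1577612 mod 4823 = 491.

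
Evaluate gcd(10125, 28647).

gcd(28647, 10125):
  28647 = 2×10125 + 8397
  10125 = 1×8397 + 1728
  8397 = 4×1728 + 1485
  1728 = 1×1485 + 243
  1485 = 6×243 + 27
  243 = 9×27
so gcd(28647, 10125) = 27.

27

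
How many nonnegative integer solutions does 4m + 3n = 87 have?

gcd(4, 3) = 1.
By Bézout, 4×(1) + 3×(-1) = 1.
One solution: (0, 29).
General: m = 0 + 3t, n = 29 - 4t.
m ≥ 0 ⇒ t ≥ 0; n ≥ 0 ⇒ t ≤ 7. So t ∈ [0, 7]: 8 solutions.

8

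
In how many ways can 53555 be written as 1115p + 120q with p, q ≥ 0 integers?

2

gcd(1115, 120) = 5  (1115 = 9*120 + 35, 120 = 3*35 + 15, 35 = 2*15 + 5, 15 = 3*5).
Back-substituting, 1115*(7) + 120*(-65) = 5.
Scale by 10711: one solution is (74977, -696215). Reduce p mod 24: (1, 437).
General: p = 1 + 24t, q = 437 - 223t.
p ≥ 0 ⇒ t ≥ 0; q ≥ 0 ⇒ t ≤ 1. So t ∈ [0, 1]: 2 solutions.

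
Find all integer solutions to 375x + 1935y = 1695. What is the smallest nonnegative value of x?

20

gcd(1935, 375) = 15  (1935 = 5×375 + 60, 375 = 6×60 + 15, 60 = 4×15).
15 divides 1695, so solutions exist.
Back-substituting, 375×(31) + 1935×(-6) = 15.
Scale by 1695/15 = 113: (x₀, y₀) = (3503, -678).
General solution: x = 3503 + 129t, y = -678 - 25t for integer t.
x ≥ 0: smallest is 3503 mod 129 = 20 (at t = -27), with y = -3.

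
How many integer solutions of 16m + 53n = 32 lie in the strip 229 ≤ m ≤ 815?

11

gcd(53, 16) = 1.
By Bézout, 16×(10) + 53×(-3) = 1.
Particular solution: (2, 0).
General solution: m = 2 + 53t, n = 0 - 16t for integer t.
229 ≤ 2 + 53t ≤ 815 gives t ∈ [5, 15], which is 11 values.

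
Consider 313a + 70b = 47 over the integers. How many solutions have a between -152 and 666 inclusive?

12

gcd(313, 70) = 1  (313 = 4*70 + 33, 70 = 2*33 + 4, 33 = 8*4 + 1, 4 = 4*1).
Back-substituting, 313*(17) + 70*(-76) = 1.
Scale by 47: particular solution (799, -3572); reduce a mod 70: (29, -129).
General solution: a = 29 + 70t, b = -129 - 313t for integer t.
-152 ≤ 29 + 70t ≤ 666 gives t ∈ [-2, 9], which is 12 values.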